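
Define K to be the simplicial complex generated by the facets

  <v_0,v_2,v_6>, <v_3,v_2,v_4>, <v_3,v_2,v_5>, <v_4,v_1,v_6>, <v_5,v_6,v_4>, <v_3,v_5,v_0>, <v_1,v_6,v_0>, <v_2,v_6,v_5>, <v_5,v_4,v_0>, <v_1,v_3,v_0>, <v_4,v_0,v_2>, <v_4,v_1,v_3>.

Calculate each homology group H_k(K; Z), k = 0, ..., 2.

Fix the vertex order v_0 < v_1 < v_2 < v_3 < v_4 < v_5 < v_6 and write every simplex with vertices in increasing order. Then dim K = 2 and the simplices of K are:

  0-simplices (7): [v_0], [v_1], [v_2], [v_3], [v_4], [v_5], [v_6]
  1-simplices (18): (18 of them)
  2-simplices (12): (12 of them)

Hence C_0 ≅ Z^7, C_1 ≅ Z^18, C_2 ≅ Z^12.

The boundary map ∂_1: C_1 → C_0 is given by ∂[p,q] = [q] − [p].
This gives a 7×18 integer matrix of rank 6; reducing to Smith normal form yields diagonal entries (1,1,1,1,1,1).

∂_2: C_2 → C_1 acts by ∂[p,q,r] = [q,r] − [p,r] + [p,q]. For instance
  ∂[v_2,v_3,v_4] = [v_3,v_4] − [v_2,v_4] + [v_2,v_3],
  ∂[v_1,v_4,v_6] = [v_4,v_6] − [v_1,v_6] + [v_1,v_4].
The resulting 18×12 matrix has rank 12, and its Smith normal form has invariant factors (1,1,1,1,1,1,1,1,1,1,1,2).

Computing H_k = (kernel of ∂_k) / (image of ∂_{k+1}):

  H_0: rank C_0 − rank ∂_1 = 7 − 6 = 1, and the invariant factors of ∂_1 are all 1, so H_0 ≅ Z.
  H_1: rank ker ∂_1 − rank ∂_2 = (18 − 6) − 12 = 0, and ∂_2 has invariant factor 2 > 1, so H_1 ≅ Z/2Z.
  H_2: rank ker ∂_2 − rank ∂_3 = (12 − 12) − 0 = 0, and there is no ∂_3, so H_2 ≅ 0.

(K is a triangulation of the real projective plane RP^2.)

H_0 ≅ Z,  H_1 ≅ Z/2Z,  H_2 = 0.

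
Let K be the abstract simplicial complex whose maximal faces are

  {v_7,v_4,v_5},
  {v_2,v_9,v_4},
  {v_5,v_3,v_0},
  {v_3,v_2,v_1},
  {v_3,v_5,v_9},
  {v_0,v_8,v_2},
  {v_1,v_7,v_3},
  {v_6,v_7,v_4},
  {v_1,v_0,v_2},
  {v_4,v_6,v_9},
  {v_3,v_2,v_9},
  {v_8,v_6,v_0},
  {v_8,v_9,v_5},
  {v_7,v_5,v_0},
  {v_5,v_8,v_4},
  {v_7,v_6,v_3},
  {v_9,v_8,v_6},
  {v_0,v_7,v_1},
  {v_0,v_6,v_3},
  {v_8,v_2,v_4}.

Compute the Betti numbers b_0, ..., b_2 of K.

b_0 = 1, b_1 = 1, b_2 = 0.

Fix the vertex order v_0 < v_1 < v_2 < v_3 < v_4 < v_5 < v_6 < v_7 < v_8 < v_9 and write every simplex with vertices in increasing order. Then dim K = 2 and the simplices of K are:

  0-simplices (10): [v_0], [v_1], [v_2], [v_3], [v_4], [v_5], [v_6], [v_7], [v_8], [v_9]
  1-simplices (30): (30 of them)
  2-simplices (20): (20 of them)

giving chain groups C_0 ≅ Z^10, C_1 ≅ Z^30, C_2 ≅ Z^20.

Boundary ∂_1: C_1 → C_0 maps an edge to its endpoints' difference, ∂[p,q] = q − p. For instance
  ∂[v_0,v_3] = [v_3] − [v_0].
The 10×30 boundary matrix has rank 9 and Smith normal form diag(1,1,1,1,1,1,1,1,1).

The boundary map ∂_2: C_2 → C_1 acts by ∂[p,q,r] = [q,r] − [p,r] + [p,q]. For instance
  ∂[v_1,v_3,v_7] = [v_3,v_7] − [v_1,v_7] + [v_1,v_3],
  ∂[v_0,v_5,v_7] = [v_5,v_7] − [v_0,v_7] + [v_0,v_5].
The 30×20 boundary matrix has rank 20 and Smith normal form diag(1,1,1,1,1,1,1,1,1,1,1,1,1,1,1,1,1,1,1,2).

From H_k ≅ ker(∂_k) / im(∂_{k+1}) we obtain:

  H_0: rank C_0 − rank ∂_1 = 10 − 9 = 1, and the invariant factors of ∂_1 are all 1, so H_0 = Z.
  H_1: rank ker ∂_1 − rank ∂_2 = (30 − 9) − 20 = 1, and ∂_2 has invariant factor 2 > 1, so H_1 = Z ⊕ Z/2.
  H_2: rank ker ∂_2 − rank ∂_3 = (20 − 20) − 0 = 0, and there is no ∂_3, so H_2 = 0.

(K is a triangulation of the Klein bottle.)

Hence the Betti numbers are b_0 = 1, b_1 = 1, b_2 = 0.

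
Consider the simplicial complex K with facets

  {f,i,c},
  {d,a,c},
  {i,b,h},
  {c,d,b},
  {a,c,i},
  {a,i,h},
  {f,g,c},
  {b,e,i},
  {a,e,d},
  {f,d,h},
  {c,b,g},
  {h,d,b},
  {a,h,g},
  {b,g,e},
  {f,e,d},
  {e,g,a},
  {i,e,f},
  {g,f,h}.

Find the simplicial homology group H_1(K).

H_1 ≅ Z^2.

K has 9 vertices, 27 edges, 18 triangles.
rank ∂_1 = 8, rank ∂_2 = 17 ⇒ b_1 = 27 − 8 − 17 = 2; all invariant factors of ∂_2 are 1 so no torsion. So H_1 = Z^2.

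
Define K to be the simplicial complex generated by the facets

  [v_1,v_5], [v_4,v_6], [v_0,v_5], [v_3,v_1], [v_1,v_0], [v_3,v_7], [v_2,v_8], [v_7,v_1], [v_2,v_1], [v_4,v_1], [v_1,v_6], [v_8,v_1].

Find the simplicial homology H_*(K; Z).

H_0 = Z,  H_1 = Z^4.

Order the vertices as v_0 < v_1 < v_2 < v_3 < v_4 < v_5 < v_6 < v_7 < v_8. Listing each simplex with vertices in this order, K has dimension 1 with simplices:

  0-simplices (9): [v_0], [v_1], [v_2], [v_3], [v_4], [v_5], [v_6], [v_7], [v_8]
  1-simplices (12): [v_0,v_1], [v_0,v_5], [v_1,v_2], [v_1,v_3], [v_1,v_4], [v_1,v_5], [v_1,v_6], [v_1,v_7], [v_1,v_8], [v_2,v_8], [v_3,v_7], [v_4,v_6]

Hence C_0 ≅ Z^9, C_1 ≅ Z^12.

Boundary ∂_1: C_1 → C_0 is given by ∂[p,q] = [q] − [p].
The resulting 9×12 matrix has rank 8, and its Smith normal form has invariant factors (1,1,1,1,1,1,1,1).

Computing H_k = (kernel of ∂_k) / (image of ∂_{k+1}):

  H_0: rank C_0 − rank ∂_1 = 9 − 8 = 1, and the invariant factors of ∂_1 are all 1, so H_0 = Z.
  H_1: rank ker ∂_1 − rank ∂_2 = (12 − 8) − 0 = 4, and there is no ∂_2, so H_1 = Z^4.

As a check, the Euler characteristic is 9 − 12 = -3, which agrees with 1 − 4 = -3.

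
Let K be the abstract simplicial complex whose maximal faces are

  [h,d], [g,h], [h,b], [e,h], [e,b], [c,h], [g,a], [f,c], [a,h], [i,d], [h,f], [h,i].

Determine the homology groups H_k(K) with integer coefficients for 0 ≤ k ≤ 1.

H_0 ≅ Z,  H_1 ≅ Z^4.

Fix the vertex order a < b < c < d < e < f < g < h < i and write every simplex with vertices in increasing order. Then dim K = 1 and the simplices of K are:

  0-simplices (9): a, b, c, d, e, f, g, h, i
  1-simplices (12): ag, ah, be, bh, cf, ch, dh, di, eh, fh, gh, hi

giving chain groups C_0 ≅ Z^9, C_1 ≅ Z^12.

Boundary ∂_1: C_1 → C_0 is given by ∂[p,q] = [q] − [p]. For instance
  ∂fh = h − f.
The resulting 9×12 matrix has rank 8, and its Smith normal form has invariant factors (1,1,1,1,1,1,1,1).

Now H_k = ker ∂_k / im ∂_{k+1}, so:

  H_0: rank C_0 − rank ∂_1 = 9 − 8 = 1, and the invariant factors of ∂_1 are all 1, so H_0 = Z.
  H_1: rank ker ∂_1 − rank ∂_2 = (12 − 8) − 0 = 4, and there is no ∂_2, so H_1 = Z^4.

As a check, the Euler characteristic is 9 − 12 = -3, which agrees with 1 − 4 = -3.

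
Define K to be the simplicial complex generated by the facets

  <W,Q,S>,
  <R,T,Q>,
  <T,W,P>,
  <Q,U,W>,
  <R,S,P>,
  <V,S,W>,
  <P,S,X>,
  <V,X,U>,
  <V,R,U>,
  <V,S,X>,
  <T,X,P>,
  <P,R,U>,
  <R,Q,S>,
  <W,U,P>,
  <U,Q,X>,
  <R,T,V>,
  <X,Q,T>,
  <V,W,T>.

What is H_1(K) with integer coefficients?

Fix the vertex order P < Q < R < S < T < U < V < W < X and write every simplex with vertices in increasing order. Then dim K = 2 and the simplices of K are:

  0-simplices (9): P, Q, R, S, T, U, V, W, X
  1-simplices (27): PR, PS, PT, PU, PW, PX, QR, QS, QT, QU, QW, QX, RS, RT, RU, RV, SV, SW, SX, TV, TW, TX, UV, UW, UX, VW, VX
  2-simplices (18): PRS, PRU, PSX, PTW, PTX, PUW, QRS, QRT, QSW, QTX, QUW, QUX, RTV, RUV, SVW, SVX, TVW, UVX

so the chain groups are C_0 ≅ Z^9, C_1 ≅ Z^27, C_2 ≅ Z^18.

∂_1: C_1 → C_0 is given by ∂[p,q] = [q] − [p].
This gives a 9×27 integer matrix of rank 8; reducing to Smith normal form yields diagonal entries (1,1,1,1,1,1,1,1).

Boundary ∂_2: C_2 → C_1 sends each 2-simplex [p,q,r] to [q,r] − [p,r] + [p,q]. For instance
  ∂QTX = TX − QX + QT,
  ∂RUV = UV − RV + RU.
The resulting 27×18 matrix has rank 17, and its Smith normal form has invariant factors (1,1,1,1,1,1,1,1,1,1,1,1,1,1,1,1,1).

From H_k ≅ ker(∂_k) / im(∂_{k+1}) we obtain:

  H_1: rank ker ∂_1 − rank ∂_2 = (27 − 8) − 17 = 2, and the invariant factors of ∂_2 are all 1, so H_1 = Z^2.

H_1 = Z^2.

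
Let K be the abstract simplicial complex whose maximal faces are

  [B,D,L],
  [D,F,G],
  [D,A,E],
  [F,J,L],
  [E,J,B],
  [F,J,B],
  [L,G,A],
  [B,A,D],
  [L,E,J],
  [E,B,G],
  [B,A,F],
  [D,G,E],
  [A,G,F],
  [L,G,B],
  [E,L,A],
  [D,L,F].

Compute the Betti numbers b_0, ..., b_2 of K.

b_0 = 1, b_1 = 2, b_2 = 1.

Order the vertices as A < B < D < E < F < G < J < L. Listing each simplex with vertices in this order, K has dimension 2 with simplices:

  0-simplices (8): A, B, D, E, F, G, J, L
  1-simplices (24): AB, AD, AE, AF, AG, AL, BD, BE, BF, BG, BJ, BL, DE, DF, DG, DL, EG, EJ, EL, FG, FJ, FL, GL, JL
  2-simplices (16): ABD, ABF, ADE, AEL, AFG, AGL, BDL, BEG, BEJ, BFJ, BGL, DEG, DFG, DFL, EJL, FJL

giving chain groups C_0 ≅ Z^8, C_1 ≅ Z^24, C_2 ≅ Z^16.

∂_1: C_1 → C_0 maps an edge to its endpoints' difference, ∂[p,q] = q − p. For instance
  ∂AB = B − A.
The 8×24 boundary matrix has rank 7 and Smith normal form diag(1,1,1,1,1,1,1).

The boundary map ∂_2: C_2 → C_1 sends each 2-simplex [p,q,r] to [q,r] − [p,r] + [p,q]. For instance
  ∂ABD = BD − AD + AB,
  ∂BDL = DL − BL + BD.
The 24×16 boundary matrix has rank 15 and Smith normal form diag(1,1,1,1,1,1,1,1,1,1,1,1,1,1,1).

Reading off H_k = ker ∂_k / im ∂_{k+1}:

  H_0: rank C_0 − rank ∂_1 = 8 − 7 = 1, and the invariant factors of ∂_1 are all 1, so H_0 ≅ Z.
  H_1: rank ker ∂_1 − rank ∂_2 = (24 − 7) − 15 = 2, and the invariant factors of ∂_2 are all 1, so H_1 ≅ Z^2.
  H_2: rank ker ∂_2 − rank ∂_3 = (16 − 15) − 0 = 1, and there is no ∂_3, so H_2 ≅ Z.

Hence the Betti numbers are b_0 = 1, b_1 = 2, b_2 = 1.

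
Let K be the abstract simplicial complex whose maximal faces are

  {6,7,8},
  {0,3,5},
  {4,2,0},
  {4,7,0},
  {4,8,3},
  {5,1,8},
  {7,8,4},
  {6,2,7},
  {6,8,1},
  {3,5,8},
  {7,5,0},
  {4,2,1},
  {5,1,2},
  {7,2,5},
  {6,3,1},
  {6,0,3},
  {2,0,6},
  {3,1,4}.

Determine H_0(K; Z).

H_0 ≅ Z.

Order the vertices as 0 < 1 < 2 < 3 < 4 < 5 < 6 < 7 < 8. Listing each simplex with vertices in this order, K has dimension 2 with simplices:

  0-simplices (9): [0], [1], [2], [3], [4], [5], [6], [7], [8]
  1-simplices (27): (27 of them)
  2-simplices (18): [0,2,4], [0,2,6], [0,3,5], [0,3,6], [0,4,7], [0,5,7], [1,2,4], [1,2,5], [1,3,4], [1,3,6], [1,5,8], [1,6,8], [2,5,7], [2,6,7], [3,4,8], [3,5,8], [4,7,8], [6,7,8]

giving chain groups C_0 ≅ Z^9, C_1 ≅ Z^27, C_2 ≅ Z^18.

∂_1: C_1 → C_0 maps an edge to its endpoints' difference, ∂[p,q] = q − p. For instance
  ∂[4,8] = [8] − [4].
The 9×27 boundary matrix has rank 8 and Smith normal form diag(1,1,1,1,1,1,1,1).

The boundary map ∂_2: C_2 → C_1 acts by ∂[p,q,r] = [q,r] − [p,r] + [p,q]. For instance
  ∂[1,3,6] = [3,6] − [1,6] + [1,3],
  ∂[2,5,7] = [5,7] − [2,7] + [2,5].
The resulting 27×18 matrix has rank 18, and its Smith normal form has invariant factors (1,1,1,1,1,1,1,1,1,1,1,1,1,1,1,1,1,2).

Computing H_k = (kernel of ∂_k) / (image of ∂_{k+1}):

  H_0: rank C_0 − rank ∂_1 = 9 − 8 = 1, and the invariant factors of ∂_1 are all 1, so H_0 ≅ Z.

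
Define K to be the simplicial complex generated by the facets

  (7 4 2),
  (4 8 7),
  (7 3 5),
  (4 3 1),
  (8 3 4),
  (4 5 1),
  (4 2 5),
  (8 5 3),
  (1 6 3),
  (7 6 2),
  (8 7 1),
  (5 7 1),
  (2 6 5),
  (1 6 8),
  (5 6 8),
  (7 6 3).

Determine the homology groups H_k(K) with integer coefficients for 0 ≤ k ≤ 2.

Fix the vertex order 1 < 2 < 3 < 4 < 5 < 6 < 7 < 8 and write every simplex with vertices in increasing order. Then dim K = 2 and the simplices of K are:

  0-simplices (8): [1], [2], [3], [4], [5], [6], [7], [8]
  1-simplices (24): (24 of them)
  2-simplices (16): [1,3,4], [1,3,6], [1,4,5], [1,5,7], [1,6,8], [1,7,8], [2,4,5], [2,4,7], [2,5,6], [2,6,7], [3,4,8], [3,5,7], [3,5,8], [3,6,7], [4,7,8], [5,6,8]

giving chain groups C_0 ≅ Z^8, C_1 ≅ Z^24, C_2 ≅ Z^16.

The boundary map ∂_1: C_1 → C_0 sends each edge [p,q] (with p < q) to q − p. For instance
  ∂[6,8] = [8] − [6].
The resulting 8×24 matrix has rank 7, and its Smith normal form has invariant factors (1,1,1,1,1,1,1).

∂_2: C_2 → C_1 sends each 2-simplex [p,q,r] to [q,r] − [p,r] + [p,q]. For instance
  ∂[5,6,8] = [6,8] − [5,8] + [5,6],
  ∂[2,5,6] = [5,6] − [2,6] + [2,5].
The resulting 24×16 matrix has rank 15, and its Smith normal form has invariant factors (1,1,1,1,1,1,1,1,1,1,1,1,1,1,1).

Now H_k = ker ∂_k / im ∂_{k+1}, so:

  H_0: rank C_0 − rank ∂_1 = 8 − 7 = 1, and the invariant factors of ∂_1 are all 1, so H_0 = Z.
  H_1: rank ker ∂_1 − rank ∂_2 = (24 − 7) − 15 = 2, and the invariant factors of ∂_2 are all 1, so H_1 = Z^2.
  H_2: rank ker ∂_2 − rank ∂_3 = (16 − 15) − 0 = 1, and there is no ∂_3, so H_2 = Z.

As a check, the Euler characteristic is 8 − 24 + 16 = 0, which agrees with 1 − 2 + 1 = 0.
(K is a triangulation of the torus T^2.)

H_0 = Z,  H_1 = Z^2,  H_2 = Z.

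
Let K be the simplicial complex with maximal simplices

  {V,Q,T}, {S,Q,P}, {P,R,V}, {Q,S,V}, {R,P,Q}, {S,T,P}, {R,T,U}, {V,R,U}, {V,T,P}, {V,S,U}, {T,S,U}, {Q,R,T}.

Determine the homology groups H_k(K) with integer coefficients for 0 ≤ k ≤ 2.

We work with the vertex ordering P < Q < R < S < T < U < V. The simplices of K, each written with vertices in increasing order, are:

  0-simplices (7): P, Q, R, S, T, U, V
  1-simplices (18): PQ, PR, PS, PT, PV, QR, QS, QT, QV, RT, RU, RV, ST, SU, SV, TU, TV, UV
  2-simplices (12): PQR, PQS, PRV, PST, PTV, QRT, QSV, QTV, RTU, RUV, STU, SUV

so the chain groups are C_0 ≅ Z^7, C_1 ≅ Z^18, C_2 ≅ Z^12.

∂_1: C_1 → C_0 sends each edge [p,q] (with p < q) to q − p. For instance
  ∂QR = R − Q.
The 7×18 boundary matrix has rank 6 and Smith normal form diag(1,1,1,1,1,1).

The boundary map ∂_2: C_2 → C_1 sends each 2-simplex [p,q,r] to [q,r] − [p,r] + [p,q]. For instance
  ∂RUV = UV − RV + RU,
  ∂QTV = TV − QV + QT.
The 18×12 boundary matrix has rank 12 and Smith normal form diag(1,1,1,1,1,1,1,1,1,1,1,2).

From H_k ≅ ker(∂_k) / im(∂_{k+1}) we obtain:

  H_0: rank C_0 − rank ∂_1 = 7 − 6 = 1, and the invariant factors of ∂_1 are all 1, so H_0 = Z.
  H_1: rank ker ∂_1 − rank ∂_2 = (18 − 6) − 12 = 0, and ∂_2 has invariant factor 2 > 1, so H_1 = Z/2.
  H_2: rank ker ∂_2 − rank ∂_3 = (12 − 12) − 0 = 0, and there is no ∂_3, so H_2 = 0.

As a check, the Euler characteristic is 7 − 18 + 12 = 1, which agrees with 1 − 0 + 0 = 1.

H_0 ≅ Z,  H_1 ≅ Z/2,  H_2 = 0.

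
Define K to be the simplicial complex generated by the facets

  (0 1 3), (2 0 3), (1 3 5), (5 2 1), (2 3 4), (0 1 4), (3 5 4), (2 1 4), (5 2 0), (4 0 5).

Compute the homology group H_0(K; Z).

H_0 ≅ Z.

Order the vertices as 0 < 1 < 2 < 3 < 4 < 5. Listing each simplex with vertices in this order, K has dimension 2 with simplices:

  0-simplices (6): [0], [1], [2], [3], [4], [5]
  1-simplices (15): [0,1], [0,2], [0,3], [0,4], [0,5], [1,2], [1,3], [1,4], [1,5], [2,3], [2,4], [2,5], [3,4], [3,5], [4,5]
  2-simplices (10): [0,1,3], [0,1,4], [0,2,3], [0,2,5], [0,4,5], [1,2,4], [1,2,5], [1,3,5], [2,3,4], [3,4,5]

giving chain groups C_0 ≅ Z^6, C_1 ≅ Z^15, C_2 ≅ Z^10.

Boundary ∂_1: C_1 → C_0 is given by ∂[p,q] = [q] − [p].
As a 6×15 matrix over Z this has rank 5, with invariant factors (1,1,1,1,1).

Boundary ∂_2: C_2 → C_1 maps a triangle to the signed sum of its edges. For instance
  ∂[1,3,5] = [3,5] − [1,5] + [1,3],
  ∂[0,2,5] = [2,5] − [0,5] + [0,2].
This gives a 15×10 integer matrix of rank 10; reducing to Smith normal form yields diagonal entries (1,1,1,1,1,1,1,1,1,2).

Computing H_k = (kernel of ∂_k) / (image of ∂_{k+1}):

  H_0: rank C_0 − rank ∂_1 = 6 − 5 = 1, and the invariant factors of ∂_1 are all 1, so H_0 ≅ Z.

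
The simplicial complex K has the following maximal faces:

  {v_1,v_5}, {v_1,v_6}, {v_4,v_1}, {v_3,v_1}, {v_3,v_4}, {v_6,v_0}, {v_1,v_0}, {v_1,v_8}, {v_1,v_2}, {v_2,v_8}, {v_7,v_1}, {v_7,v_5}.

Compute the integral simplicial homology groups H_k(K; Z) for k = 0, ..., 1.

Fix the vertex order v_0 < v_1 < v_2 < v_3 < v_4 < v_5 < v_6 < v_7 < v_8 and write every simplex with vertices in increasing order. Then dim K = 1 and the simplices of K are:

  0-simplices (9): [v_0], [v_1], [v_2], [v_3], [v_4], [v_5], [v_6], [v_7], [v_8]
  1-simplices (12): [v_0,v_1], [v_0,v_6], [v_1,v_2], [v_1,v_3], [v_1,v_4], [v_1,v_5], [v_1,v_6], [v_1,v_7], [v_1,v_8], [v_2,v_8], [v_3,v_4], [v_5,v_7]

Hence C_0 ≅ Z^9, C_1 ≅ Z^12.

Boundary ∂_1: C_1 → C_0 sends each edge [p,q] (with p < q) to q − p. For instance
  ∂[v_2,v_8] = [v_8] − [v_2].
The 9×12 boundary matrix has rank 8 and Smith normal form diag(1,1,1,1,1,1,1,1).

Now H_k = ker ∂_k / im ∂_{k+1}, so:

  H_0: rank C_0 − rank ∂_1 = 9 − 8 = 1, and the invariant factors of ∂_1 are all 1, so H_0 ≅ Z.
  H_1: rank ker ∂_1 − rank ∂_2 = (12 − 8) − 0 = 4, and there is no ∂_2, so H_1 ≅ Z^4.

H_0 ≅ Z,  H_1 ≅ Z^4.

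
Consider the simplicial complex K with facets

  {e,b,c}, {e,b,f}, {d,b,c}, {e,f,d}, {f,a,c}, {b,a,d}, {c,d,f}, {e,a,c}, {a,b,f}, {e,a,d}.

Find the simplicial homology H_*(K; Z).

H_0 ≅ Z,  H_1 ≅ Z_2,  H_2 = 0.

Fix the vertex order a < b < c < d < e < f and write every simplex with vertices in increasing order. Then dim K = 2 and the simplices of K are:

  0-simplices (6): a, b, c, d, e, f
  1-simplices (15): ab, ac, ad, ae, af, bc, bd, be, bf, cd, ce, cf, de, df, ef
  2-simplices (10): abd, abf, ace, acf, ade, bcd, bce, bef, cdf, def

so the chain groups are C_0 ≅ Z^6, C_1 ≅ Z^15, C_2 ≅ Z^10.

Boundary ∂_1: C_1 → C_0 maps an edge to its endpoints' difference, ∂[p,q] = q − p.
The 6×15 boundary matrix has rank 5 and Smith normal form diag(1,1,1,1,1).

Boundary ∂_2: C_2 → C_1 acts by ∂[p,q,r] = [q,r] − [p,r] + [p,q]. For instance
  ∂def = ef − df + de,
  ∂bef = ef − bf + be.
The resulting 15×10 matrix has rank 10, and its Smith normal form has invariant factors (1,1,1,1,1,1,1,1,1,2).

From H_k ≅ ker(∂_k) / im(∂_{k+1}) we obtain:

  H_0: rank C_0 − rank ∂_1 = 6 − 5 = 1, and the invariant factors of ∂_1 are all 1, so H_0 ≅ Z.
  H_1: rank ker ∂_1 − rank ∂_2 = (15 − 5) − 10 = 0, and ∂_2 has invariant factor 2 > 1, so H_1 ≅ Z_2.
  H_2: rank ker ∂_2 − rank ∂_3 = (10 − 10) − 0 = 0, and there is no ∂_3, so H_2 ≅ 0.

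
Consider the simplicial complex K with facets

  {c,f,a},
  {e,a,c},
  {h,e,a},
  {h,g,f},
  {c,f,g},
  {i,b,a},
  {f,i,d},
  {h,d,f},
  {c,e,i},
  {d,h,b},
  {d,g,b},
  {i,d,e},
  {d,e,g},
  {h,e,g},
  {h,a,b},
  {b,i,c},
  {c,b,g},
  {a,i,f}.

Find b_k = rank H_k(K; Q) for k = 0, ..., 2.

K has 9 vertices, 27 edges, 18 triangles.
rank ∂_0 = 0, rank ∂_1 = 8 ⇒ b_0 = 9 − 0 − 8 = 1; all invariant factors of ∂_1 are 1 so no torsion. So H_0 = Z.
rank ∂_1 = 8, rank ∂_2 = 18 ⇒ b_1 = 27 − 8 − 18 = 1; ∂_2 has invariant factor(s) [2] giving torsion. So H_1 = Z ⊕ Z/2.
rank ∂_2 = 18, rank ∂_3 = 0 ⇒ b_2 = 18 − 18 − 0 = 0. So H_2 = 0.

b_0 = 1, b_1 = 1, b_2 = 0.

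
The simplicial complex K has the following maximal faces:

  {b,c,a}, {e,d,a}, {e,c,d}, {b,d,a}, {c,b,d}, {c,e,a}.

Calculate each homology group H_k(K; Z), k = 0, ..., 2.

We work with the vertex ordering a < b < c < d < e. The simplices of K, each written with vertices in increasing order, are:

  0-simplices (5): a, b, c, d, e
  1-simplices (9): ab, ac, ad, ae, bc, bd, cd, ce, de
  2-simplices (6): abc, abd, ace, ade, bcd, cde

so the chain groups are C_0 ≅ Z^5, C_1 ≅ Z^9, C_2 ≅ Z^6.

The boundary map ∂_1: C_1 → C_0 is given by ∂[p,q] = [q] − [p]. For instance
  ∂bd = d − b.
As a 5×9 matrix over Z this has rank 4, with invariant factors (1,1,1,1).

Boundary ∂_2: C_2 → C_1 acts by ∂[p,q,r] = [q,r] − [p,r] + [p,q]. For instance
  ∂ade = de − ae + ad,
  ∂cde = de − ce + cd.
As a 9×6 matrix over Z this has rank 5, with invariant factors (1,1,1,1,1).

Computing H_k = (kernel of ∂_k) / (image of ∂_{k+1}):

  H_0: rank C_0 − rank ∂_1 = 5 − 4 = 1, and the invariant factors of ∂_1 are all 1, so H_0 ≅ Z.
  H_1: rank ker ∂_1 − rank ∂_2 = (9 − 4) − 5 = 0, and the invariant factors of ∂_2 are all 1, so H_1 ≅ 0.
  H_2: rank ker ∂_2 − rank ∂_3 = (6 − 5) − 0 = 1, and there is no ∂_3, so H_2 ≅ Z.

H_0 ≅ Z,  H_1 = 0,  H_2 ≅ Z.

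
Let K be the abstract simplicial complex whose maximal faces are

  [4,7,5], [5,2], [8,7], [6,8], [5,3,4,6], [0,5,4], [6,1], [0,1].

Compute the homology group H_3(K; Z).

H_3 ≅ 0.

Order the vertices as 0 < 1 < 2 < 3 < 4 < 5 < 6 < 7 < 8. Listing each simplex with vertices in this order, K has dimension 3 with simplices:

  0-simplices (9): [0], [1], [2], [3], [4], [5], [6], [7], [8]
  1-simplices (15): [0,1], [0,4], [0,5], [1,6], [2,5], [3,4], [3,5], [3,6], [4,5], [4,6], [4,7], [5,6], [5,7], [6,8], [7,8]
  2-simplices (6): [0,4,5], [3,4,5], [3,4,6], [3,5,6], [4,5,6], [4,5,7]
  3-simplices (1): [3,4,5,6]

giving chain groups C_0 ≅ Z^9, C_1 ≅ Z^15, C_2 ≅ Z^6, C_3 ≅ Z^1.

Boundary ∂_1: C_1 → C_0 is given by ∂[p,q] = [q] − [p].
This gives a 9×15 integer matrix of rank 8; reducing to Smith normal form yields diagonal entries (1,1,1,1,1,1,1,1).

Boundary ∂_2: C_2 → C_1 acts by ∂[p,q,r] = [q,r] − [p,r] + [p,q]. For instance
  ∂[3,4,5] = [4,5] − [3,5] + [3,4],
  ∂[3,4,6] = [4,6] − [3,6] + [3,4].
The 15×6 boundary matrix has rank 5 and Smith normal form diag(1,1,1,1,1).

Boundary ∂_3: C_3 → C_2 sends each 3-simplex σ to the alternating sum Σ_i (−1)^i (σ with its i-th vertex removed). For instance
  ∂[3,4,5,6] = [4,5,6] − [3,5,6] + [3,4,6] − [3,4,5].
The 6×1 boundary matrix has rank 1 and Smith normal form diag(1).

Reading off H_k = ker ∂_k / im ∂_{k+1}:

  H_3: rank ker ∂_3 − rank ∂_4 = (1 − 1) − 0 = 0, and there is no ∂_4, so H_3 = 0.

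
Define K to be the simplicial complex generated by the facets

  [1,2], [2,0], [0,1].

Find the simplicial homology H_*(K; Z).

H_0 ≅ Z,  H_1 ≅ Z.

Order the vertices as 0 < 1 < 2. Listing each simplex with vertices in this order, K has dimension 1 with simplices:

  0-simplices (3): [0], [1], [2]
  1-simplices (3): [0,1], [0,2], [1,2]

so the chain groups are C_0 ≅ Z^3, C_1 ≅ Z^3.

Boundary ∂_1: C_1 → C_0 maps an edge to its endpoints' difference, ∂[p,q] = q − p.
This gives a 3×3 integer matrix of rank 2; reducing to Smith normal form yields diagonal entries (1,1).

Computing H_k = (kernel of ∂_k) / (image of ∂_{k+1}):

  H_0: rank C_0 − rank ∂_1 = 3 − 2 = 1, and the invariant factors of ∂_1 are all 1, so H_0 = Z.
  H_1: rank ker ∂_1 − rank ∂_2 = (3 − 2) − 0 = 1, and there is no ∂_2, so H_1 = Z.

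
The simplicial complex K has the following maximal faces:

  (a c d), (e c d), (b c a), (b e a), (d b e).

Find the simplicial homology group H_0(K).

H_0 ≅ Z.

Order the vertices as a < b < c < d < e. Listing each simplex with vertices in this order, K has dimension 2 with simplices:

  0-simplices (5): a, b, c, d, e
  1-simplices (10): ab, ac, ad, ae, bc, bd, be, cd, ce, de
  2-simplices (5): abc, abe, acd, bde, cde

so the chain groups are C_0 ≅ Z^5, C_1 ≅ Z^10, C_2 ≅ Z^5.

The boundary map ∂_1: C_1 → C_0 maps an edge to its endpoints' difference, ∂[p,q] = q − p. For instance
  ∂ad = d − a.
The 5×10 boundary matrix has rank 4 and Smith normal form diag(1,1,1,1).

Boundary ∂_2: C_2 → C_1 acts by ∂[p,q,r] = [q,r] − [p,r] + [p,q]. For instance
  ∂cde = de − ce + cd,
  ∂abe = be − ae + ab.
The 10×5 boundary matrix has rank 5 and Smith normal form diag(1,1,1,1,1).

Now H_k = ker ∂_k / im ∂_{k+1}, so:

  H_0: rank C_0 − rank ∂_1 = 5 − 4 = 1, and the invariant factors of ∂_1 are all 1, so H_0 = Z.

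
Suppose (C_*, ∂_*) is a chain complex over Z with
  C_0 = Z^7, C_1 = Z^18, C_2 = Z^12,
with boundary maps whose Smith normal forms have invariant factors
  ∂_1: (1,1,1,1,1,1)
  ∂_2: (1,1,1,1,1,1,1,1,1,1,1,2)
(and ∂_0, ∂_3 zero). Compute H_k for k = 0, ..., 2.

H_0 = Z,  H_1 = Z/2,  H_2 = 0.

H_0: b_0 = 7 − 0 − 6 = 1; torsion from ∂_1 factors > 1: none. So H_0 = Z.
H_1: b_1 = 18 − 6 − 12 = 0; torsion from ∂_2 factors > 1: [2]. So H_1 = Z/2.
H_2: b_2 = 12 − 12 − 0 = 0; torsion from ∂_3 factors > 1: none. So H_2 = 0.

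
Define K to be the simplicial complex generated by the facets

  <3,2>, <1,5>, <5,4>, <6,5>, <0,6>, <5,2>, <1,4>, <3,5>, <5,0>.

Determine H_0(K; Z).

K has 7 vertices, 9 edges.
rank ∂_0 = 0, rank ∂_1 = 6 ⇒ b_0 = 7 − 0 − 6 = 1; all invariant factors of ∂_1 are 1 so no torsion. So H_0 = Z.

H_0 ≅ Z.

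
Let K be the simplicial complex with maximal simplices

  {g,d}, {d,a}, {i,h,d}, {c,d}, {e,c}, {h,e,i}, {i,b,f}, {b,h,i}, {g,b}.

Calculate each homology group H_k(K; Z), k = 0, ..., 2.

H_0 ≅ Z,  H_1 ≅ Z^2,  H_2 = 0.

Fix the vertex order a < b < c < d < e < f < g < h < i and write every simplex with vertices in increasing order. Then dim K = 2 and the simplices of K are:

  0-simplices (9): a, b, c, d, e, f, g, h, i
  1-simplices (14): ad, bf, bg, bh, bi, cd, ce, dg, dh, di, eh, ei, fi, hi
  2-simplices (4): bfi, bhi, dhi, ehi

giving chain groups C_0 ≅ Z^9, C_1 ≅ Z^14, C_2 ≅ Z^4.

Boundary ∂_1: C_1 → C_0 maps an edge to its endpoints' difference, ∂[p,q] = q − p. For instance
  ∂ce = e − c.
As a 9×14 matrix over Z this has rank 8, with invariant factors (1,1,1,1,1,1,1,1).

∂_2: C_2 → C_1 sends each 2-simplex [p,q,r] to [q,r] − [p,r] + [p,q]. For instance
  ∂dhi = hi − di + dh,
  ∂ehi = hi − ei + eh.
The 14×4 boundary matrix has rank 4 and Smith normal form diag(1,1,1,1).

Now H_k = ker ∂_k / im ∂_{k+1}, so:

  H_0: rank C_0 − rank ∂_1 = 9 − 8 = 1, and the invariant factors of ∂_1 are all 1, so H_0 = Z.
  H_1: rank ker ∂_1 − rank ∂_2 = (14 − 8) − 4 = 2, and the invariant factors of ∂_2 are all 1, so H_1 = Z^2.
  H_2: rank ker ∂_2 − rank ∂_3 = (4 − 4) − 0 = 0, and there is no ∂_3, so H_2 = 0.

As a check, the Euler characteristic is 9 − 14 + 4 = -1, which agrees with 1 − 2 + 0 = -1.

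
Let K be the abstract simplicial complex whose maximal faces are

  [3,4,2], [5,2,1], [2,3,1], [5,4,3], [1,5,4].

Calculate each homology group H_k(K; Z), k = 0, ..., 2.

Order the vertices as 1 < 2 < 3 < 4 < 5. Listing each simplex with vertices in this order, K has dimension 2 with simplices:

  0-simplices (5): [1], [2], [3], [4], [5]
  1-simplices (10): [1,2], [1,3], [1,4], [1,5], [2,3], [2,4], [2,5], [3,4], [3,5], [4,5]
  2-simplices (5): [1,2,3], [1,2,5], [1,4,5], [2,3,4], [3,4,5]

so the chain groups are C_0 ≅ Z^5, C_1 ≅ Z^10, C_2 ≅ Z^5.

Boundary ∂_1: C_1 → C_0 is given by ∂[p,q] = [q] − [p].
The 5×10 boundary matrix has rank 4 and Smith normal form diag(1,1,1,1).

Boundary ∂_2: C_2 → C_1 acts by ∂[p,q,r] = [q,r] − [p,r] + [p,q]. For instance
  ∂[1,2,5] = [2,5] − [1,5] + [1,2],
  ∂[3,4,5] = [4,5] − [3,5] + [3,4].
The 10×5 boundary matrix has rank 5 and Smith normal form diag(1,1,1,1,1).

Now H_k = ker ∂_k / im ∂_{k+1}, so:

  H_0: rank C_0 − rank ∂_1 = 5 − 4 = 1, and the invariant factors of ∂_1 are all 1, so H_0 = Z.
  H_1: rank ker ∂_1 − rank ∂_2 = (10 − 4) − 5 = 1, and the invariant factors of ∂_2 are all 1, so H_1 = Z.
  H_2: rank ker ∂_2 − rank ∂_3 = (5 − 5) − 0 = 0, and there is no ∂_3, so H_2 = 0.

As a check, the Euler characteristic is 5 − 10 + 5 = 0, which agrees with 1 − 1 + 0 = 0.
(K is a triangulation of the Möbius band.)

H_0 = Z,  H_1 = Z,  H_2 = 0.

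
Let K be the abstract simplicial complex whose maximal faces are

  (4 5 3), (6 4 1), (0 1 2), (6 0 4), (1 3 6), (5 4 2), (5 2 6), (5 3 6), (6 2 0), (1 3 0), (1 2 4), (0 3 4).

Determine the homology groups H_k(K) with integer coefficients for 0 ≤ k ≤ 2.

H_0 ≅ Z,  H_1 ≅ Z/2,  H_2 = 0.

We work with the vertex ordering 0 < 1 < 2 < 3 < 4 < 5 < 6. The simplices of K, each written with vertices in increasing order, are:

  0-simplices (7): [0], [1], [2], [3], [4], [5], [6]
  1-simplices (18): [0,1], [0,2], [0,3], [0,4], [0,6], [1,2], [1,3], [1,4], [1,6], [2,4], [2,5], [2,6], [3,4], [3,5], [3,6], [4,5], [4,6], [5,6]
  2-simplices (12): [0,1,2], [0,1,3], [0,2,6], [0,3,4], [0,4,6], [1,2,4], [1,3,6], [1,4,6], [2,4,5], [2,5,6], [3,4,5], [3,5,6]

Hence C_0 ≅ Z^7, C_1 ≅ Z^18, C_2 ≅ Z^12.

∂_1: C_1 → C_0 sends each edge [p,q] (with p < q) to q − p. For instance
  ∂[3,4] = [4] − [3].
The resulting 7×18 matrix has rank 6, and its Smith normal form has invariant factors (1,1,1,1,1,1).

Boundary ∂_2: C_2 → C_1 acts by ∂[p,q,r] = [q,r] − [p,r] + [p,q]. For instance
  ∂[2,4,5] = [4,5] − [2,5] + [2,4],
  ∂[0,2,6] = [2,6] − [0,6] + [0,2].
The 18×12 boundary matrix has rank 12 and Smith normal form diag(1,1,1,1,1,1,1,1,1,1,1,2).

From H_k ≅ ker(∂_k) / im(∂_{k+1}) we obtain:

  H_0: rank C_0 − rank ∂_1 = 7 − 6 = 1, and the invariant factors of ∂_1 are all 1, so H_0 ≅ Z.
  H_1: rank ker ∂_1 − rank ∂_2 = (18 − 6) − 12 = 0, and ∂_2 has invariant factor 2 > 1, so H_1 ≅ Z/2.
  H_2: rank ker ∂_2 − rank ∂_3 = (12 − 12) − 0 = 0, and there is no ∂_3, so H_2 ≅ 0.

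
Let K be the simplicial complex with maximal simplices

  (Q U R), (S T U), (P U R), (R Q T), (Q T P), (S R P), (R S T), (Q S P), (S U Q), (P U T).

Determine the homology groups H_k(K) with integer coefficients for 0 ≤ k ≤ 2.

We work with the vertex ordering P < Q < R < S < T < U. The simplices of K, each written with vertices in increasing order, are:

  0-simplices (6): P, Q, R, S, T, U
  1-simplices (15): PQ, PR, PS, PT, PU, QR, QS, QT, QU, RS, RT, RU, ST, SU, TU
  2-simplices (10): PQS, PQT, PRS, PRU, PTU, QRT, QRU, QSU, RST, STU

Hence C_0 ≅ Z^6, C_1 ≅ Z^15, C_2 ≅ Z^10.

∂_1: C_1 → C_0 sends each edge [p,q] (with p < q) to q − p.
The 6×15 boundary matrix has rank 5 and Smith normal form diag(1,1,1,1,1).

∂_2: C_2 → C_1 sends each 2-simplex [p,q,r] to [q,r] − [p,r] + [p,q]. For instance
  ∂QSU = SU − QU + QS,
  ∂QRT = RT − QT + QR.
The resulting 15×10 matrix has rank 10, and its Smith normal form has invariant factors (1,1,1,1,1,1,1,1,1,2).

Now H_k = ker ∂_k / im ∂_{k+1}, so:

  H_0: rank C_0 − rank ∂_1 = 6 − 5 = 1, and the invariant factors of ∂_1 are all 1, so H_0 ≅ Z.
  H_1: rank ker ∂_1 − rank ∂_2 = (15 − 5) − 10 = 0, and ∂_2 has invariant factor 2 > 1, so H_1 ≅ Z/2Z.
  H_2: rank ker ∂_2 − rank ∂_3 = (10 − 10) − 0 = 0, and there is no ∂_3, so H_2 ≅ 0.

H_0 = Z,  H_1 = Z/2Z,  H_2 = 0.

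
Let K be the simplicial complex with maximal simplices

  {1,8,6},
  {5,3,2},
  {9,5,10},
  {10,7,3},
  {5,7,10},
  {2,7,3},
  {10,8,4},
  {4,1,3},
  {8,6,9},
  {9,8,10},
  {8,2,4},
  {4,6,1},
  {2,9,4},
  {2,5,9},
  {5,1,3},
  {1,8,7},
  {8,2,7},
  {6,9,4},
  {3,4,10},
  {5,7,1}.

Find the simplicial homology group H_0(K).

H_0 ≅ Z.

We work with the vertex ordering 1 < 2 < 3 < 4 < 5 < 6 < 7 < 8 < 9 < 10. The simplices of K, each written with vertices in increasing order, are:

  0-simplices (10): [1], [2], [3], [4], [5], [6], [7], [8], [9], [10]
  1-simplices (30): (30 of them)
  2-simplices (20): (20 of them)

Hence C_0 ≅ Z^10, C_1 ≅ Z^30, C_2 ≅ Z^20.

Boundary ∂_1: C_1 → C_0 maps an edge to its endpoints' difference, ∂[p,q] = q − p. For instance
  ∂[1,8] = [8] − [1].
As a 10×30 matrix over Z this has rank 9, with invariant factors (1,1,1,1,1,1,1,1,1).

Boundary ∂_2: C_2 → C_1 acts by ∂[p,q,r] = [q,r] − [p,r] + [p,q]. For instance
  ∂[5,9,10] = [9,10] − [5,10] + [5,9],
  ∂[2,7,8] = [7,8] − [2,8] + [2,7].
The resulting 30×20 matrix has rank 20, and its Smith normal form has invariant factors (1,1,1,1,1,1,1,1,1,1,1,1,1,1,1,1,1,1,1,2).

Reading off H_k = ker ∂_k / im ∂_{k+1}:

  H_0: rank C_0 − rank ∂_1 = 10 − 9 = 1, and the invariant factors of ∂_1 are all 1, so H_0 = Z.

(K is a triangulation of the Klein bottle.)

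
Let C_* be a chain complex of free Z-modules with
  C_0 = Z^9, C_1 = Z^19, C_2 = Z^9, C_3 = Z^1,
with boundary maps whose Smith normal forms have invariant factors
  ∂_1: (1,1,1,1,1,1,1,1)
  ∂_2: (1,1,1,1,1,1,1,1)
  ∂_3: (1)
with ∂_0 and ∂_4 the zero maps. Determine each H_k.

H_0: b_0 = 9 − 0 − 8 = 1; torsion from ∂_1 factors > 1: none. So H_0 = Z.
H_1: b_1 = 19 − 8 − 8 = 3; torsion from ∂_2 factors > 1: none. So H_1 = Z^3.
H_2: b_2 = 9 − 8 − 1 = 0; torsion from ∂_3 factors > 1: none. So H_2 = 0.
H_3: b_3 = 1 − 1 − 0 = 0; torsion from ∂_4 factors > 1: none. So H_3 = 0.

H_0 = Z,  H_1 = Z^3,  H_2 = 0,  H_3 = 0.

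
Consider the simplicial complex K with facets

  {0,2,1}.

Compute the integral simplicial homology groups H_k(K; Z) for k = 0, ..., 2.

H_0 ≅ Z,  H_1 = 0,  H_2 = 0.

Fix the vertex order 0 < 1 < 2 and write every simplex with vertices in increasing order. Then dim K = 2 and the simplices of K are:

  0-simplices (3): [0], [1], [2]
  1-simplices (3): [0,1], [0,2], [1,2]
  2-simplices (1): [0,1,2]

Hence C_0 ≅ Z^3, C_1 ≅ Z^3, C_2 ≅ Z^1.

∂_1: C_1 → C_0 maps an edge to its endpoints' difference, ∂[p,q] = q − p. For instance
  ∂[1,2] = [2] − [1].
This gives a 3×3 integer matrix of rank 2; reducing to Smith normal form yields diagonal entries (1,1).

Boundary ∂_2: C_2 → C_1 sends each 2-simplex [p,q,r] to [q,r] − [p,r] + [p,q]. For instance
  ∂[0,1,2] = [1,2] − [0,2] + [0,1].
The resulting 3×1 matrix has rank 1, and its Smith normal form has invariant factors (1).

Now H_k = ker ∂_k / im ∂_{k+1}, so:

  H_0: rank C_0 − rank ∂_1 = 3 − 2 = 1, and the invariant factors of ∂_1 are all 1, so H_0 ≅ Z.
  H_1: rank ker ∂_1 − rank ∂_2 = (3 − 2) − 1 = 0, and the invariant factors of ∂_2 are all 1, so H_1 ≅ 0.
  H_2: rank ker ∂_2 − rank ∂_3 = (1 − 1) − 0 = 0, and there is no ∂_3, so H_2 ≅ 0.

As a check, the Euler characteristic is 3 − 3 + 1 = 1, which agrees with 1 − 0 + 0 = 1.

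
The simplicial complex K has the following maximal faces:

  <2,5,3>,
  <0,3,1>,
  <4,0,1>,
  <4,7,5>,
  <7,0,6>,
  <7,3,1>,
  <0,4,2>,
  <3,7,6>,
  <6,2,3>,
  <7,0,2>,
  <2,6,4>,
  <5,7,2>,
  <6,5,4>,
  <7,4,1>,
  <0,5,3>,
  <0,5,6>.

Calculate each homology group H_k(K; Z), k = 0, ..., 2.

Take the total order 0 < 1 < 2 < 3 < 4 < 5 < 6 < 7 on the vertex set. Then K (dimension 2) consists of the simplices:

  0-simplices (8): [0], [1], [2], [3], [4], [5], [6], [7]
  1-simplices (24): (24 of them)
  2-simplices (16): [0,1,3], [0,1,4], [0,2,4], [0,2,7], [0,3,5], [0,5,6], [0,6,7], [1,3,7], [1,4,7], [2,3,5], [2,3,6], [2,4,6], [2,5,7], [3,6,7], [4,5,6], [4,5,7]

Hence C_0 ≅ Z^8, C_1 ≅ Z^24, C_2 ≅ Z^16.

Boundary ∂_1: C_1 → C_0 sends each edge [p,q] (with p < q) to q − p. For instance
  ∂[0,3] = [3] − [0].
This gives a 8×24 integer matrix of rank 7; reducing to Smith normal form yields diagonal entries (1,1,1,1,1,1,1).

The boundary map ∂_2: C_2 → C_1 maps a triangle to the signed sum of its edges. For instance
  ∂[2,3,6] = [3,6] − [2,6] + [2,3],
  ∂[1,3,7] = [3,7] − [1,7] + [1,3].
The 24×16 boundary matrix has rank 15 and Smith normal form diag(1,1,1,1,1,1,1,1,1,1,1,1,1,1,1).

Reading off H_k = ker ∂_k / im ∂_{k+1}:

  H_0: rank C_0 − rank ∂_1 = 8 − 7 = 1, and the invariant factors of ∂_1 are all 1, so H_0 = Z.
  H_1: rank ker ∂_1 − rank ∂_2 = (24 − 7) − 15 = 2, and the invariant factors of ∂_2 are all 1, so H_1 = Z^2.
  H_2: rank ker ∂_2 − rank ∂_3 = (16 − 15) − 0 = 1, and there is no ∂_3, so H_2 = Z.

As a check, the Euler characteristic is 8 − 24 + 16 = 0, which agrees with 1 − 2 + 1 = 0.

H_0 ≅ Z,  H_1 ≅ Z^2,  H_2 ≅ Z.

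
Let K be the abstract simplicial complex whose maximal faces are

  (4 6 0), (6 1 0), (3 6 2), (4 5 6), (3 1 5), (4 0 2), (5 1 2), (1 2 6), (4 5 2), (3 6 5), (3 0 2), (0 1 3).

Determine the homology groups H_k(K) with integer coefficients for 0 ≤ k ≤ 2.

H_0 ≅ Z,  H_1 ≅ Z/2Z,  H_2 = 0.

We work with the vertex ordering 0 < 1 < 2 < 3 < 4 < 5 < 6. The simplices of K, each written with vertices in increasing order, are:

  0-simplices (7): [0], [1], [2], [3], [4], [5], [6]
  1-simplices (18): [0,1], [0,2], [0,3], [0,4], [0,6], [1,2], [1,3], [1,5], [1,6], [2,3], [2,4], [2,5], [2,6], [3,5], [3,6], [4,5], [4,6], [5,6]
  2-simplices (12): [0,1,3], [0,1,6], [0,2,3], [0,2,4], [0,4,6], [1,2,5], [1,2,6], [1,3,5], [2,3,6], [2,4,5], [3,5,6], [4,5,6]

so the chain groups are C_0 ≅ Z^7, C_1 ≅ Z^18, C_2 ≅ Z^12.

∂_1: C_1 → C_0 maps an edge to its endpoints' difference, ∂[p,q] = q − p.
This gives a 7×18 integer matrix of rank 6; reducing to Smith normal form yields diagonal entries (1,1,1,1,1,1).

∂_2: C_2 → C_1 acts by ∂[p,q,r] = [q,r] − [p,r] + [p,q]. For instance
  ∂[0,1,3] = [1,3] − [0,3] + [0,1],
  ∂[4,5,6] = [5,6] − [4,6] + [4,5].
The 18×12 boundary matrix has rank 12 and Smith normal form diag(1,1,1,1,1,1,1,1,1,1,1,2).

Computing H_k = (kernel of ∂_k) / (image of ∂_{k+1}):

  H_0: rank C_0 − rank ∂_1 = 7 − 6 = 1, and the invariant factors of ∂_1 are all 1, so H_0 = Z.
  H_1: rank ker ∂_1 − rank ∂_2 = (18 − 6) − 12 = 0, and ∂_2 has invariant factor 2 > 1, so H_1 = Z/2Z.
  H_2: rank ker ∂_2 − rank ∂_3 = (12 − 12) − 0 = 0, and there is no ∂_3, so H_2 = 0.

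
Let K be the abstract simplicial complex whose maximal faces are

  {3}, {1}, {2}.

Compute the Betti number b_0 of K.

b_0 = 3.

We work with the vertex ordering 1 < 2 < 3. The simplices of K, each written with vertices in increasing order, are:

  0-simplices (3): [1], [2], [3]

giving chain groups C_0 ≅ Z^3.

Now H_k = ker ∂_k / im ∂_{k+1}, so:

  H_0: rank C_0 − rank ∂_1 = 3 − 0 = 3, and there is no ∂_1, so H_0 ≅ Z^3.

Hence the Betti numbers are b_0 = 3.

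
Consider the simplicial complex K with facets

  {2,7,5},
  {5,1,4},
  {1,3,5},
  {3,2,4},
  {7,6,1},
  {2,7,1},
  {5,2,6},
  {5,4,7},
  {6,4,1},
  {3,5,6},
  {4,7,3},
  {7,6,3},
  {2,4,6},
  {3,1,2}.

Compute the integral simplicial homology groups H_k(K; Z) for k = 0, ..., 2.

H_0 = Z,  H_1 = Z^2,  H_2 = Z.

K has 7 vertices, 21 edges, 14 triangles.
rank ∂_0 = 0, rank ∂_1 = 6 ⇒ b_0 = 7 − 0 − 6 = 1; all invariant factors of ∂_1 are 1 so no torsion. So H_0 = Z.
rank ∂_1 = 6, rank ∂_2 = 13 ⇒ b_1 = 21 − 6 − 13 = 2; all invariant factors of ∂_2 are 1 so no torsion. So H_1 = Z^2.
rank ∂_2 = 13, rank ∂_3 = 0 ⇒ b_2 = 14 − 13 − 0 = 1. So H_2 = Z.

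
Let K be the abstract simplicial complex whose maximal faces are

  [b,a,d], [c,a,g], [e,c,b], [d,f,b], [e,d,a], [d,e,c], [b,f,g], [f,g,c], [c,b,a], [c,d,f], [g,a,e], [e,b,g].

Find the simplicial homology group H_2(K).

H_2 ≅ 0.

K has 7 vertices, 18 edges, 12 triangles.
rank ∂_2 = 12, rank ∂_3 = 0 ⇒ b_2 = 12 − 12 − 0 = 0. So H_2 = 0.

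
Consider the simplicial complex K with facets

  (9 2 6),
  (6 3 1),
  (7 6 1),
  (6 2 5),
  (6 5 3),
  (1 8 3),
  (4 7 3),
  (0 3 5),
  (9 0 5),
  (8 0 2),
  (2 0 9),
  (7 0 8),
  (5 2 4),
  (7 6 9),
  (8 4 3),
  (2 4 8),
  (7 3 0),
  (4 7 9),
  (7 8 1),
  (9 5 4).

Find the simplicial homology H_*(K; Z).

H_0 ≅ Z,  H_1 ≅ Z ⊕ Z/2,  H_2 = 0.

Take the total order 0 < 1 < 2 < 3 < 4 < 5 < 6 < 7 < 8 < 9 on the vertex set. Then K (dimension 2) consists of the simplices:

  0-simplices (10): [0], [1], [2], [3], [4], [5], [6], [7], [8], [9]
  1-simplices (30): (30 of them)
  2-simplices (20): (20 of them)

giving chain groups C_0 ≅ Z^10, C_1 ≅ Z^30, C_2 ≅ Z^20.

Boundary ∂_1: C_1 → C_0 sends each edge [p,q] (with p < q) to q − p.
The resulting 10×30 matrix has rank 9, and its Smith normal form has invariant factors (1,1,1,1,1,1,1,1,1).

Boundary ∂_2: C_2 → C_1 acts by ∂[p,q,r] = [q,r] − [p,r] + [p,q]. For instance
  ∂[2,4,5] = [4,5] − [2,5] + [2,4],
  ∂[3,4,7] = [4,7] − [3,7] + [3,4].
The resulting 30×20 matrix has rank 20, and its Smith normal form has invariant factors (1,1,1,1,1,1,1,1,1,1,1,1,1,1,1,1,1,1,1,2).

Reading off H_k = ker ∂_k / im ∂_{k+1}:

  H_0: rank C_0 − rank ∂_1 = 10 − 9 = 1, and the invariant factors of ∂_1 are all 1, so H_0 = Z.
  H_1: rank ker ∂_1 − rank ∂_2 = (30 − 9) − 20 = 1, and ∂_2 has invariant factor 2 > 1, so H_1 = Z ⊕ Z/2.
  H_2: rank ker ∂_2 − rank ∂_3 = (20 − 20) − 0 = 0, and there is no ∂_3, so H_2 = 0.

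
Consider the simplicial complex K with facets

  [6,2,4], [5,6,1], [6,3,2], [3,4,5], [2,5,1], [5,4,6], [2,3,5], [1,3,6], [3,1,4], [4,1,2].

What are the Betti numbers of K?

Fix the vertex order 1 < 2 < 3 < 4 < 5 < 6 and write every simplex with vertices in increasing order. Then dim K = 2 and the simplices of K are:

  0-simplices (6): [1], [2], [3], [4], [5], [6]
  1-simplices (15): [1,2], [1,3], [1,4], [1,5], [1,6], [2,3], [2,4], [2,5], [2,6], [3,4], [3,5], [3,6], [4,5], [4,6], [5,6]
  2-simplices (10): [1,2,4], [1,2,5], [1,3,4], [1,3,6], [1,5,6], [2,3,5], [2,3,6], [2,4,6], [3,4,5], [4,5,6]

Hence C_0 ≅ Z^6, C_1 ≅ Z^15, C_2 ≅ Z^10.

The boundary map ∂_1: C_1 → C_0 sends each edge [p,q] (with p < q) to q − p. For instance
  ∂[4,6] = [6] − [4].
The 6×15 boundary matrix has rank 5 and Smith normal form diag(1,1,1,1,1).

∂_2: C_2 → C_1 sends each 2-simplex [p,q,r] to [q,r] − [p,r] + [p,q]. For instance
  ∂[2,3,5] = [3,5] − [2,5] + [2,3],
  ∂[1,3,6] = [3,6] − [1,6] + [1,3].
The 15×10 boundary matrix has rank 10 and Smith normal form diag(1,1,1,1,1,1,1,1,1,2).

Computing H_k = (kernel of ∂_k) / (image of ∂_{k+1}):

  H_0: rank C_0 − rank ∂_1 = 6 − 5 = 1, and the invariant factors of ∂_1 are all 1, so H_0 = Z.
  H_1: rank ker ∂_1 − rank ∂_2 = (15 − 5) − 10 = 0, and ∂_2 has invariant factor 2 > 1, so H_1 = Z/2Z.
  H_2: rank ker ∂_2 − rank ∂_3 = (10 − 10) − 0 = 0, and there is no ∂_3, so H_2 = 0.

Hence the Betti numbers are b_0 = 1, b_1 = 0, b_2 = 0.

b_0 = 1, b_1 = 0, b_2 = 0.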